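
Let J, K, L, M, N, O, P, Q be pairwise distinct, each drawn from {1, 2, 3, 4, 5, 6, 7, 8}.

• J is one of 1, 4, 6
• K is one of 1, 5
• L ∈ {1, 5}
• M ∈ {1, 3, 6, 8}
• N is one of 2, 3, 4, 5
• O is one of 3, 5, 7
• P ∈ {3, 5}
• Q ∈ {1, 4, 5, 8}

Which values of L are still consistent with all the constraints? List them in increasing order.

The 8 variables draw from only 8 values {1, 2, 3, 4, 5, 6, 7, 8}, so each is used; only N can be 2, hence N = 2.
Among the 7 still-open variables, 7 fits only O (and all 7 values in {1, 3, 4, 5, 6, 7, 8} must be used), so O = 7.
The 2 variables K and L are confined to {1, 5}, which locks those values in; drop them from J, M, P, Q.
P has just one choice, so P = 3. Strike 3 from M.
No further eliminations apply; L can still be any of 1, 5.

1, 5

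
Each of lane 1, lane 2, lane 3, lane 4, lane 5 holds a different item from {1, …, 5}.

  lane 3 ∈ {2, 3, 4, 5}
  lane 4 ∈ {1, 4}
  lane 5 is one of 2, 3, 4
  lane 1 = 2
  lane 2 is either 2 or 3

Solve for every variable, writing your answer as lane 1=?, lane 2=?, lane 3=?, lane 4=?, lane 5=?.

lane 1 has just one choice, so lane 1 = 2. Strike 2 from lane 2, lane 3, lane 5.
lane 2 has just one choice, so lane 2 = 3. So lane 3, lane 5 can't be 3.
lane 5 must be 4 (only option left). Eliminate 4 elsewhere: lane 3, lane 4.
That leaves lane 3 = 5.
lane 4 must be 1 (only option left).

lane 1=2, lane 2=3, lane 3=5, lane 4=1, lane 5=4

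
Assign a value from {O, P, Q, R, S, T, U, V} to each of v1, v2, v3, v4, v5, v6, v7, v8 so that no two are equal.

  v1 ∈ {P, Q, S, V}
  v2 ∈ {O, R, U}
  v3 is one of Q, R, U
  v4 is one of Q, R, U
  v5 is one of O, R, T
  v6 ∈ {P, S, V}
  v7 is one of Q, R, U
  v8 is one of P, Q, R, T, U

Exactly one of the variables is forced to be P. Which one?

The 3 variables v3, v4, v7 are confined to {Q, R, U}, which locks those values in; drop them from v1, v2, v5, v8.
v2 has just one choice, so v2 = O. So v5 can't be O.
v5's domain is down to {T}, so v5 = T. So v8 can't be T.
So P goes to v8.

v8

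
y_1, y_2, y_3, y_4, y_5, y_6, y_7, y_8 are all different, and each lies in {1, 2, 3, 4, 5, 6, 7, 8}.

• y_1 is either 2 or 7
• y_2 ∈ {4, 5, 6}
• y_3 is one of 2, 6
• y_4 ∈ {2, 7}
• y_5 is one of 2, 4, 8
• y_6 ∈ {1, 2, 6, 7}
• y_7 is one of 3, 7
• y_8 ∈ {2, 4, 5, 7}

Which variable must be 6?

y_3

The 8 variables together cover exactly {1, 2, 3, 4, 5, 6, 7, 8} — 8 values for 8 variables — and 1 appears only in y_6's list, so y_6 = 1.
Among the 7 still-open variables, 3 fits only y_7 (and all 7 values in {2, 3, 4, 5, 6, 7, 8} must be used), so y_7 = 3.
The 6 still-open variables together cover exactly {2, 4, 5, 6, 7, 8} — 6 values for 6 variables — and 8 appears only in y_5's list, so y_5 = 8.
y_1 and y_4 share exactly the 2 values {2, 7}; by pigeonhole those values go to them, so strike 2, 7 from y_3, y_8.
So 6 goes to y_3.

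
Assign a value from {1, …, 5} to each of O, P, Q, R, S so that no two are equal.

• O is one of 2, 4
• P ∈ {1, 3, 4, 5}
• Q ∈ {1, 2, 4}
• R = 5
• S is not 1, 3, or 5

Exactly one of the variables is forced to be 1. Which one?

Q

R's domain is down to {5}, so R = 5. So P can't be 5.
The 4 still-open variables draw from only 4 values {1, 2, 3, 4}, so each is used; only P can be 3, hence P = 3.
The 3 still-open variables draw from only 3 values {1, 2, 4}, so each is used; only Q can be 1, hence Q = 1.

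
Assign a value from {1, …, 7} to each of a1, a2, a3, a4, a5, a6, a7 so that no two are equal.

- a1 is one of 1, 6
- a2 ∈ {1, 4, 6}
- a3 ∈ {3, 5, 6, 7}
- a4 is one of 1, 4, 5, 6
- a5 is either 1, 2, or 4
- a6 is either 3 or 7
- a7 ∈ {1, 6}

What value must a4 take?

The 7 variables draw from only 7 values {1, 2, 3, 4, 5, 6, 7}, so each is used; only a5 can be 2, hence a5 = 2.
a1 and a7 between them cover only {1, 6} — a naked pair. Remove those values from a2, a3, a4.
a2 must be 4 (only option left). Eliminate 4 elsewhere: a4.
So a4 = 5.

5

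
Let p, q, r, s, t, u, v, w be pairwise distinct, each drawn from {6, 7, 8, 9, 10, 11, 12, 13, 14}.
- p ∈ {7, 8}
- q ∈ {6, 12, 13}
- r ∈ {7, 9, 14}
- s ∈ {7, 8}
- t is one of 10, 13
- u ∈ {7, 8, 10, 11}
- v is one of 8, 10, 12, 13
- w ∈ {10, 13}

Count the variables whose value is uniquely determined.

3

p and s share exactly the 2 values {7, 8}; by pigeonhole those values go to them, so strike 7, 8 from r, u, v.
t and w share exactly the 2 values {10, 13}; by pigeonhole those values go to them, so strike 10, 13 from q, u, v.
That leaves u = 11.
v has just one choice, so v = 12. So q can't be 12.
q's domain is down to {6}, so q = 6.
Determined: q=6, u=11, v=12. The other variables each still have more than one consistent value. That makes 3.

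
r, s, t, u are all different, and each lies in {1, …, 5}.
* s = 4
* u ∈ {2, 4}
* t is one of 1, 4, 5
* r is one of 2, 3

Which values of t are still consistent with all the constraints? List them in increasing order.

s's domain is down to {4}, so s = 4. Strike 4 from t, u.
That leaves u = 2. So r can't be 2.
r's domain is down to {3}, so r = 3.
No further eliminations apply; t can still be any of 1, 5.

1, 5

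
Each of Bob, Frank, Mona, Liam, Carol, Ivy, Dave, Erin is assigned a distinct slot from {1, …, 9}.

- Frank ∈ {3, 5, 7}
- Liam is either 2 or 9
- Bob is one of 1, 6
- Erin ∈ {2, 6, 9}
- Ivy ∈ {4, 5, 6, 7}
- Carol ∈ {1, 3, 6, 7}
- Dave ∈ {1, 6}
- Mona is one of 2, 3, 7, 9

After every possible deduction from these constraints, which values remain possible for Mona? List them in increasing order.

3, 7

The 8 variables draw from only 8 values {1, 2, 3, 4, 5, 6, 7, 9}, so each is used; only Ivy can be 4, hence Ivy = 4.
Among the 7 still-open variables, 5 fits only Frank (and all 7 values in {1, 2, 3, 5, 6, 7, 9} must be used), so Frank = 5.
The 2 variables Bob and Dave are confined to {1, 6}, which locks those values in; drop them from Carol, Erin.
The 2 variables Liam and Erin are confined to {2, 9}, which locks those values in; drop them from Mona.
No further eliminations apply; Mona can still be any of 3, 7.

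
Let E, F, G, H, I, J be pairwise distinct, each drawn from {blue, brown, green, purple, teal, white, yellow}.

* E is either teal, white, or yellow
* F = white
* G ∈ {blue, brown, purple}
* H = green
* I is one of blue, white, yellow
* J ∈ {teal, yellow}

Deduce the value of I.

F has just one choice, so F = white. Strike white from E, I.
H's domain is down to {green}, so H = green.
The 2 variables E and J are confined to {teal, yellow}, which locks those values in; drop them from I.
So I = blue.

blue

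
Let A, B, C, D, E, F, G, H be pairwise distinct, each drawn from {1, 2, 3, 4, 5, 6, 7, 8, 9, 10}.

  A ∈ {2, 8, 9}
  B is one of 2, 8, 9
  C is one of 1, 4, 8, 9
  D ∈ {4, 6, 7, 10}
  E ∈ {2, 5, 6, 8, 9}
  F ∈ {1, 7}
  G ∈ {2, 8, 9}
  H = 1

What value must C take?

H must be 1 (only option left). Strike 1 from C, F.
That leaves F = 7. Eliminate 7 elsewhere: D.
A, B, G between them cover only {2, 8, 9} — a naked triple. Remove those values from C, E.
So C = 4.

4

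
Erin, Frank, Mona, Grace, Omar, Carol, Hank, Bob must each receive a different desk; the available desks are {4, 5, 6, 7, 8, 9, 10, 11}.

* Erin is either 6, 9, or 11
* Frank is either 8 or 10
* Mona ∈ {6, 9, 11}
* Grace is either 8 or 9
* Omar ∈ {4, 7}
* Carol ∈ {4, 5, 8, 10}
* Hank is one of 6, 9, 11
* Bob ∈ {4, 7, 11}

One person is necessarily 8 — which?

Grace

The 8 variables together cover exactly {4, 5, 6, 7, 8, 9, 10, 11} — 8 values for 8 variables — and 5 appears only in Carol's list, so Carol = 5.
Among the 7 still-open variables, 10 fits only Frank (and all 7 values in {4, 6, 7, 8, 9, 10, 11} must be used), so Frank = 10.
Among the 6 still-open variables, 8 fits only Grace (and all 6 values in {4, 6, 7, 8, 9, 11} must be used), so Grace = 8.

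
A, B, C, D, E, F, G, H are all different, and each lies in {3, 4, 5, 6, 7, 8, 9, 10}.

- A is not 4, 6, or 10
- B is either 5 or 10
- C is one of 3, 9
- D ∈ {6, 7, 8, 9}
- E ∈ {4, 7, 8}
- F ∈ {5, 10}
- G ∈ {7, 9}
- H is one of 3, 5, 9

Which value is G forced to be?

Among the 8 variables, 4 fits only E (and all 8 values in {3, 4, 5, 6, 7, 8, 9, 10} must be used), so E = 4.
The 7 still-open variables draw from only 7 values {3, 5, 6, 7, 8, 9, 10}, so each is used; only D can be 6, hence D = 6.
Among the 6 still-open variables, 8 fits only A (and all 6 values in {3, 5, 7, 8, 9, 10} must be used), so A = 8.
The 5 still-open variables draw from only 5 values {3, 5, 7, 9, 10}, so each is used; only G can be 7, hence G = 7.

7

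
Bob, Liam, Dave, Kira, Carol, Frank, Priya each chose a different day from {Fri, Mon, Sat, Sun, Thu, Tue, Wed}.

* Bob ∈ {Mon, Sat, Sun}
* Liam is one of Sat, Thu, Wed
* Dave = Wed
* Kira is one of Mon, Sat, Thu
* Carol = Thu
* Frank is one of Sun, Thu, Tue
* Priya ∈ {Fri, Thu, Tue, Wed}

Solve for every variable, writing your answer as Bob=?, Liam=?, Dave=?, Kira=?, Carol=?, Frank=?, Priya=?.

Dave has just one choice, so Dave = Wed. Remove Wed from Liam, Priya.
That leaves Carol = Thu. Eliminate Thu elsewhere: Liam, Kira, Frank, Priya.
Liam must be Sat (only option left). Strike Sat from Bob, Kira.
Kira must be Mon (only option left). Eliminate Mon elsewhere: Bob.
Bob's domain is down to {Sun}, so Bob = Sun. Remove Sun from Frank.
Frank's domain is down to {Tue}, so Frank = Tue. Strike Tue from Priya.
Priya has just one choice, so Priya = Fri.

Bob=Sun, Liam=Sat, Dave=Wed, Kira=Mon, Carol=Thu, Frank=Tue, Priya=Fri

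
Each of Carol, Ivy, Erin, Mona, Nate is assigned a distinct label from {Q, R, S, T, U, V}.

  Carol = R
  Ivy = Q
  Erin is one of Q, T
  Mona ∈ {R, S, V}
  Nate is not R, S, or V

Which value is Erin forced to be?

Carol has just one choice, so Carol = R. Strike R from Mona.
Ivy has just one choice, so Ivy = Q. Eliminate Q elsewhere: Erin, Nate.
So Erin = T.

T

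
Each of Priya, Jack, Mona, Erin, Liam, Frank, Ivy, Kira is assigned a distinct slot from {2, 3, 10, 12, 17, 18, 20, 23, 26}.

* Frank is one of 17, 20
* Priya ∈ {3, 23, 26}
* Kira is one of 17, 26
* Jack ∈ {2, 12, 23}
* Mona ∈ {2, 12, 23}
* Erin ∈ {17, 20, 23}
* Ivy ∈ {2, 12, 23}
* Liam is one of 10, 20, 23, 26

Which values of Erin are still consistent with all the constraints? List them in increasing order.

Among the 8 variables, 3 fits only Priya (and all 8 values in {2, 3, 10, 12, 17, 20, 23, 26} must be used), so Priya = 3.
The 7 still-open variables together cover exactly {2, 10, 12, 17, 20, 23, 26} — 7 values for 7 variables — and 10 appears only in Liam's list, so Liam = 10.
Among the 6 still-open variables, 26 fits only Kira (and all 6 values in {2, 12, 17, 20, 23, 26} must be used), so Kira = 26.
Jack, Mona, Ivy share exactly the 3 values {2, 12, 23}; by pigeonhole those values go to them, so strike 2, 12, 23 from Erin.
No further eliminations apply; Erin can still be any of 17, 20.

17, 20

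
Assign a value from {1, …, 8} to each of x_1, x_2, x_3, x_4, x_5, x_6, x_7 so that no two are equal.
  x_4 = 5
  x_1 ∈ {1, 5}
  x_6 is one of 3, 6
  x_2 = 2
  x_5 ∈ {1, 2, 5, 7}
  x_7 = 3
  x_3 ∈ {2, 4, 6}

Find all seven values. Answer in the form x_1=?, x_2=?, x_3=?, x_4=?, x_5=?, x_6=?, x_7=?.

x_1=1, x_2=2, x_3=4, x_4=5, x_5=7, x_6=6, x_7=3

x_2 must be 2 (only option left). Remove 2 from x_3, x_5.
That leaves x_4 = 5. So x_1, x_5 can't be 5.
That leaves x_7 = 3. Strike 3 from x_6.
x_1's domain is down to {1}, so x_1 = 1. So x_5 can't be 1.
x_5 must be 7 (only option left).
x_6 must be 6 (only option left). Remove 6 from x_3.
x_3 has just one choice, so x_3 = 4.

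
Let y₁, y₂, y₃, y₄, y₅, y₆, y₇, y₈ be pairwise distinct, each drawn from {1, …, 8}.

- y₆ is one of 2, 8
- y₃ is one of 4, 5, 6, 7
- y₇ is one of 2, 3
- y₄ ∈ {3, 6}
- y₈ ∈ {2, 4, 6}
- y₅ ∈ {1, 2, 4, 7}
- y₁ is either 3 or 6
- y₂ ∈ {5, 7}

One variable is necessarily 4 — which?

y₈

The 8 variables together cover exactly {1, 2, 3, 4, 5, 6, 7, 8} — 8 values for 8 variables — and 1 appears only in y₅'s list, so y₅ = 1.
The 7 still-open variables together cover exactly {2, 3, 4, 5, 6, 7, 8} — 7 values for 7 variables — and 8 appears only in y₆'s list, so y₆ = 8.
y₁ and y₄ share exactly the 2 values {3, 6}; by pigeonhole those values go to them, so strike 3, 6 from y₃, y₇, y₈.
y₇ must be 2 (only option left). Eliminate 2 elsewhere: y₈.
So 4 goes to y₈.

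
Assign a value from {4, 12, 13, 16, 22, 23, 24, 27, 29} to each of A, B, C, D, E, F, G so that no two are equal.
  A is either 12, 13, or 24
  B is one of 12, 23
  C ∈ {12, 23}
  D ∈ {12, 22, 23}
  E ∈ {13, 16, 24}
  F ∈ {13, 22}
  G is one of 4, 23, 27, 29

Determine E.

The 2 variables B and C are confined to {12, 23}, which locks those values in; drop them from A, D, G.
D must be 22 (only option left). So F can't be 22.
F must be 13 (only option left). So A, E can't be 13.
A has just one choice, so A = 24. Eliminate 24 elsewhere: E.
So E = 16.

16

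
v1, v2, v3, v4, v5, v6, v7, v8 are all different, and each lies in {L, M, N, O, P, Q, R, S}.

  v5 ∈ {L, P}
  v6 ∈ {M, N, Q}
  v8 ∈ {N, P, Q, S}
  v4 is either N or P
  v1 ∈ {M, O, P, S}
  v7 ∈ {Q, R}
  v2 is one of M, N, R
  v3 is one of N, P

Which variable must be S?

The 8 variables together cover exactly {L, M, N, O, P, Q, R, S} — 8 values for 8 variables — and L appears only in v5's list, so v5 = L.
The 7 still-open variables together cover exactly {M, N, O, P, Q, R, S} — 7 values for 7 variables — and O appears only in v1's list, so v1 = O.
Among the 6 still-open variables, S fits only v8 (and all 6 values in {M, N, P, Q, R, S} must be used), so v8 = S.

v8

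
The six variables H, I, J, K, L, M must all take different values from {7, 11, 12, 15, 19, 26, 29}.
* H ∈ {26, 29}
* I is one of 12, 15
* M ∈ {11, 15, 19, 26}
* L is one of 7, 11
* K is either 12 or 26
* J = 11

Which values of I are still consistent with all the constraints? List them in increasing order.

J has just one choice, so J = 11. Eliminate 11 elsewhere: L, M.
That leaves L = 7.
No further eliminations apply; I can still be any of 12, 15.

12, 15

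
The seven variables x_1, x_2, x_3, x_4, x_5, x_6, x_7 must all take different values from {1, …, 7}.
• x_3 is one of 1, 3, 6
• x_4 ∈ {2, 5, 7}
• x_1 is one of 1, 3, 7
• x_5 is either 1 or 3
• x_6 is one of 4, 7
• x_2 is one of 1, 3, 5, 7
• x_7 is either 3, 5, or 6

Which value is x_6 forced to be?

Among the 7 variables, 2 fits only x_4 (and all 7 values in {1, 2, 3, 4, 5, 6, 7} must be used), so x_4 = 2.
The 6 still-open variables together cover exactly {1, 3, 4, 5, 6, 7} — 6 values for 6 variables — and 4 appears only in x_6's list, so x_6 = 4.

4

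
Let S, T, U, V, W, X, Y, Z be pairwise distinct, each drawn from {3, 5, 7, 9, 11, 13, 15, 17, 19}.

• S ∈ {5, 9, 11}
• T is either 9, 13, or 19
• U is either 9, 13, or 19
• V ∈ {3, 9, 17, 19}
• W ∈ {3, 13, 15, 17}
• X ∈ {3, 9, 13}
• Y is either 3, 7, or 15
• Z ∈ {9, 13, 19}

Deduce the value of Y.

T, U, Z share exactly the 3 values {9, 13, 19}; by pigeonhole those values go to them, so strike 9, 13, 19 from S, V, W, X.
X's domain is down to {3}, so X = 3. Strike 3 from V, W, Y.
V's domain is down to {17}, so V = 17. So W can't be 17.
W has just one choice, so W = 15. So Y can't be 15.
So Y = 7.

7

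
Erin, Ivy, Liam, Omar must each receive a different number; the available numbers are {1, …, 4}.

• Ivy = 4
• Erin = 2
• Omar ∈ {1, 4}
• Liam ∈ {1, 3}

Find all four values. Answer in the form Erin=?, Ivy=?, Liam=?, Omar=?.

Erin must be 2 (only option left).
Ivy must be 4 (only option left). Eliminate 4 elsewhere: Omar.
Omar must be 1 (only option left). Remove 1 from Liam.
Liam has just one choice, so Liam = 3.

Erin=2, Ivy=4, Liam=3, Omar=1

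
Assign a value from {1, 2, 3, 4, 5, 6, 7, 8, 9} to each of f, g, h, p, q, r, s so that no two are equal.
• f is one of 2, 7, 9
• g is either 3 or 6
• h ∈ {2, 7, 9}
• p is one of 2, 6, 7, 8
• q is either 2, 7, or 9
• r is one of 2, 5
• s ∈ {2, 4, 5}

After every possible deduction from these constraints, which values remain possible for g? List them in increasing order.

3, 6

The 3 variables f, h, q are confined to {2, 7, 9}, which locks those values in; drop them from p, r, s.
r's domain is down to {5}, so r = 5. So s can't be 5.
s must be 4 (only option left).
No further eliminations apply; g can still be any of 3, 6.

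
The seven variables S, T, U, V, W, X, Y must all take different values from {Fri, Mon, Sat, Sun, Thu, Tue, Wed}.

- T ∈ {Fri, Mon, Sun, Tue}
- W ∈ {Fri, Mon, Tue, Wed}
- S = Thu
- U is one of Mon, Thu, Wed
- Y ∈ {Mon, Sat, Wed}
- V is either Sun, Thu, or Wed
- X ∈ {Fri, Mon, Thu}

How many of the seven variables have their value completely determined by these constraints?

S's domain is down to {Thu}, so S = Thu. Strike Thu from U, V, X.
The 6 still-open variables draw from only 6 values {Fri, Mon, Sat, Sun, Tue, Wed}, so each is used; only Y can be Sat, hence Y = Sat.
Determined: S=Thu, Y=Sat. The other variables each still have more than one consistent value. That makes 2.

2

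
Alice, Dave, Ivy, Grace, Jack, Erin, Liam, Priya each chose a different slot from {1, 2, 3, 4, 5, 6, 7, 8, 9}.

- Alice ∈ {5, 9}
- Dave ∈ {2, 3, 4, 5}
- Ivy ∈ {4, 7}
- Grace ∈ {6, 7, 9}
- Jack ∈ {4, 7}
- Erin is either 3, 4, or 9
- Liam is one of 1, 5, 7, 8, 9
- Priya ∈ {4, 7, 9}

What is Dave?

Ivy and Jack share exactly the 2 values {4, 7}; by pigeonhole those values go to them, so strike 4, 7 from Dave, Grace, Erin, Liam, Priya.
Priya has just one choice, so Priya = 9. Eliminate 9 elsewhere: Alice, Grace, Erin, Liam.
That leaves Alice = 5. Eliminate 5 elsewhere: Dave, Liam.
Grace's domain is down to {6}, so Grace = 6.
Erin must be 3 (only option left). Strike 3 from Dave.
So Dave = 2.

2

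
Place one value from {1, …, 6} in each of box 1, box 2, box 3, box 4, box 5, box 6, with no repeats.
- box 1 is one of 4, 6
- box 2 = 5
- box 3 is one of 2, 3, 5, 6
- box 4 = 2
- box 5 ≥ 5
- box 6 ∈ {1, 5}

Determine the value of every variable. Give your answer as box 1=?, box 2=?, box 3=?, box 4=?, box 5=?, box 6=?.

box 2 has just one choice, so box 2 = 5. Strike 5 from box 3, box 5, box 6.
That leaves box 4 = 2. So box 3 can't be 2.
box 5's domain is down to {6}, so box 5 = 6. Strike 6 from box 1, box 3.
That leaves box 6 = 1.
box 1 must be 4 (only option left).
That leaves box 3 = 3.

box 1=4, box 2=5, box 3=3, box 4=2, box 5=6, box 6=1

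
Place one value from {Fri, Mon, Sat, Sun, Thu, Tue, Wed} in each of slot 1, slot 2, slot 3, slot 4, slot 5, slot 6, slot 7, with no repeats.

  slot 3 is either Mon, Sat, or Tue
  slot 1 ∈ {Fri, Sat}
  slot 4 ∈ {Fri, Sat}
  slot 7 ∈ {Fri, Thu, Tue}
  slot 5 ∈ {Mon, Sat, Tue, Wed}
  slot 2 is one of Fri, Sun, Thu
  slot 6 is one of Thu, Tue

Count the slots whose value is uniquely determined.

The 7 variables together cover exactly {Fri, Mon, Sat, Sun, Thu, Tue, Wed} — 7 values for 7 variables — and Sun appears only in slot 2's list, so slot 2 = Sun.
The 6 still-open variables draw from only 6 values {Fri, Mon, Sat, Thu, Tue, Wed}, so each is used; only slot 5 can be Wed, hence slot 5 = Wed.
The 5 still-open variables draw from only 5 values {Fri, Mon, Sat, Thu, Tue}, so each is used; only slot 3 can be Mon, hence slot 3 = Mon.
slot 1 and slot 4 between them cover only {Fri, Sat} — a naked pair. Remove those values from slot 7.
Determined: slot 2=Sun, slot 3=Mon, slot 5=Wed. The other slots each still have more than one consistent value. That makes 3.

3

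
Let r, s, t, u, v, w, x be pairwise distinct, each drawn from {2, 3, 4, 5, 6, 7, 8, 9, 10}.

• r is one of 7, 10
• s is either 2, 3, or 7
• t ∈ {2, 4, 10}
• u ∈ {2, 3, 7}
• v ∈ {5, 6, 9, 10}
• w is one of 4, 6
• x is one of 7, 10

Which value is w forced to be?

6

r and x share exactly the 2 values {7, 10}; by pigeonhole those values go to them, so strike 7, 10 from s, t, u, v.
s and u share exactly the 2 values {2, 3}; by pigeonhole those values go to them, so strike 2, 3 from t.
That leaves t = 4. Strike 4 from w.
So w = 6.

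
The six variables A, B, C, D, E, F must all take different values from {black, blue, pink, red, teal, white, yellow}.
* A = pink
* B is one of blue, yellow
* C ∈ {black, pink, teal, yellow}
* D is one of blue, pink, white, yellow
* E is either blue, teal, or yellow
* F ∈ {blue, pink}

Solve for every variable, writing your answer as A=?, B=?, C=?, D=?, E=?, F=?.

A=pink, B=yellow, C=black, D=white, E=teal, F=blue

A's domain is down to {pink}, so A = pink. Remove pink from C, D, F.
F must be blue (only option left). Remove blue from B, D, E.
B must be yellow (only option left). Remove yellow from C, D, E.
That leaves D = white.
That leaves E = teal. Eliminate teal elsewhere: C.
C has just one choice, so C = black.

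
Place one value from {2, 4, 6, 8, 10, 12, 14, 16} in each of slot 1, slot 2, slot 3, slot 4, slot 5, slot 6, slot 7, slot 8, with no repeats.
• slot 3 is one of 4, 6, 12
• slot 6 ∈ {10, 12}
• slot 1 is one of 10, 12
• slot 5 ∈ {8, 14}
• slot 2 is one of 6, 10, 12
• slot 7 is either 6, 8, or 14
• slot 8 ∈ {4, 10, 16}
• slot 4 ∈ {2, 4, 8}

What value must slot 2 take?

The 8 variables draw from only 8 values {2, 4, 6, 8, 10, 12, 14, 16}, so each is used; only slot 4 can be 2, hence slot 4 = 2.
Among the 7 still-open variables, 16 fits only slot 8 (and all 7 values in {4, 6, 8, 10, 12, 14, 16} must be used), so slot 8 = 16.
Among the 6 still-open variables, 4 fits only slot 3 (and all 6 values in {4, 6, 8, 10, 12, 14} must be used), so slot 3 = 4.
slot 1 and slot 6 between them cover only {10, 12} — a naked pair. Remove those values from slot 2.
So slot 2 = 6.

6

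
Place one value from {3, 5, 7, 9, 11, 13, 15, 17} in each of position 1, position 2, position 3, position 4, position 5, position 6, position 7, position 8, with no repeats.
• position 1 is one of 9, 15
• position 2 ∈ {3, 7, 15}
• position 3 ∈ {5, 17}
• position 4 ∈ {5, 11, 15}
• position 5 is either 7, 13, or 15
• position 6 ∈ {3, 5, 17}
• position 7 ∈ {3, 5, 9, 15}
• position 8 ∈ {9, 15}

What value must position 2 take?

7

The 8 variables together cover exactly {3, 5, 7, 9, 11, 13, 15, 17} — 8 values for 8 variables — and 11 appears only in position 4's list, so position 4 = 11.
Among the 7 still-open variables, 13 fits only position 5 (and all 7 values in {3, 5, 7, 9, 13, 15, 17} must be used), so position 5 = 13.
The 6 still-open variables draw from only 6 values {3, 5, 7, 9, 15, 17}, so each is used; only position 2 can be 7, hence position 2 = 7.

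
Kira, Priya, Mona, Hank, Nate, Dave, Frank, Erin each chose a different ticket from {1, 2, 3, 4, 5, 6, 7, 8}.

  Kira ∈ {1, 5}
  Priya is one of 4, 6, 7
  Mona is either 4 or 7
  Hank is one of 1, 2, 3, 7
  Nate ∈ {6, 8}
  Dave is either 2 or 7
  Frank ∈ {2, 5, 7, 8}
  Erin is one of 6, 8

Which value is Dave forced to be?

The 8 variables together cover exactly {1, 2, 3, 4, 5, 6, 7, 8} — 8 values for 8 variables — and 3 appears only in Hank's list, so Hank = 3.
Among the 7 still-open variables, 1 fits only Kira (and all 7 values in {1, 2, 4, 5, 6, 7, 8} must be used), so Kira = 1.
Among the 6 still-open variables, 5 fits only Frank (and all 6 values in {2, 4, 5, 6, 7, 8} must be used), so Frank = 5.
The 5 still-open variables draw from only 5 values {2, 4, 6, 7, 8}, so each is used; only Dave can be 2, hence Dave = 2.

2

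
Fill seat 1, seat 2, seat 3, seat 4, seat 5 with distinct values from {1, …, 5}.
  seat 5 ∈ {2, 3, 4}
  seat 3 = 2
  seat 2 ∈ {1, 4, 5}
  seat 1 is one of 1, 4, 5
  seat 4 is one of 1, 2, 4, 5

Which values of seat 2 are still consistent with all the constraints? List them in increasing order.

1, 4, 5

seat 3's domain is down to {2}, so seat 3 = 2. Eliminate 2 elsewhere: seat 4, seat 5.
The 4 still-open variables together cover exactly {1, 3, 4, 5} — 4 values for 4 variables — and 3 appears only in seat 5's list, so seat 5 = 3.
No further eliminations apply; seat 2 can still be any of 1, 4, 5.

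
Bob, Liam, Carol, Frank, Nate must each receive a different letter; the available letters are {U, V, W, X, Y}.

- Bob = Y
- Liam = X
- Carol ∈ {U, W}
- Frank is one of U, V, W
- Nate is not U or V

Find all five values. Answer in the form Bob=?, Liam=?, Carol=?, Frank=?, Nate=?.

Bob=Y, Liam=X, Carol=U, Frank=V, Nate=W

Bob must be Y (only option left). Eliminate Y elsewhere: Nate.
That leaves Liam = X. Remove X from Nate.
Nate must be W (only option left). Eliminate W elsewhere: Carol, Frank.
Carol must be U (only option left). Strike U from Frank.
Frank must be V (only option left).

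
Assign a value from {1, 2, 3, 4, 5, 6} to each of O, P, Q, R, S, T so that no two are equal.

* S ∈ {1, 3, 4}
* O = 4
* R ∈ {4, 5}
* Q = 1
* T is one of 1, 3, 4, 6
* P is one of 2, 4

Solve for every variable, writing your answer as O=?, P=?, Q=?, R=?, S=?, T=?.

O=4, P=2, Q=1, R=5, S=3, T=6

O must be 4 (only option left). Strike 4 from P, R, S, T.
P has just one choice, so P = 2.
Q has just one choice, so Q = 1. Strike 1 from S, T.
R must be 5 (only option left).
S must be 3 (only option left). Strike 3 from T.
T's domain is down to {6}, so T = 6.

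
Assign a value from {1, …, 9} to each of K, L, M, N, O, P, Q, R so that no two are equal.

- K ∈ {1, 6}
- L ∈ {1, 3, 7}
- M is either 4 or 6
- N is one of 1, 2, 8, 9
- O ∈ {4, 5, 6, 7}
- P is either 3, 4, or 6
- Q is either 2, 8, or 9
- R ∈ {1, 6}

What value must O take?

5

The 2 variables K and R are confined to {1, 6}, which locks those values in; drop them from L, M, N, O, P.
That leaves M = 4. Remove 4 from O, P.
That leaves P = 3. Strike 3 from L.
L must be 7 (only option left). Strike 7 from O.
So O = 5.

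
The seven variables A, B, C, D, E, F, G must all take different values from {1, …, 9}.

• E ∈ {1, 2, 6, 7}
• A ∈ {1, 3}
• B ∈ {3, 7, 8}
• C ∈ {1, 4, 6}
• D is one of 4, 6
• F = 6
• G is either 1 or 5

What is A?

3

F has just one choice, so F = 6. So C, D, E can't be 6.
D has just one choice, so D = 4. Eliminate 4 elsewhere: C.
C must be 1 (only option left). Strike 1 from A, E, G.
So A = 3.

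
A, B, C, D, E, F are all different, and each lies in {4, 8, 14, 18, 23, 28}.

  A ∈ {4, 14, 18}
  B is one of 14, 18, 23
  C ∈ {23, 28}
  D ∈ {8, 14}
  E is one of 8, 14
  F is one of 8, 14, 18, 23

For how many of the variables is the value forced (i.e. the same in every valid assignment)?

2

The 6 variables together cover exactly {4, 8, 14, 18, 23, 28} — 6 values for 6 variables — and 4 appears only in A's list, so A = 4.
The 5 still-open variables draw from only 5 values {8, 14, 18, 23, 28}, so each is used; only C can be 28, hence C = 28.
D and E between them cover only {8, 14} — a naked pair. Remove those values from B, F.
Determined: A=4, C=28. The other variables each still have more than one consistent value. That makes 2.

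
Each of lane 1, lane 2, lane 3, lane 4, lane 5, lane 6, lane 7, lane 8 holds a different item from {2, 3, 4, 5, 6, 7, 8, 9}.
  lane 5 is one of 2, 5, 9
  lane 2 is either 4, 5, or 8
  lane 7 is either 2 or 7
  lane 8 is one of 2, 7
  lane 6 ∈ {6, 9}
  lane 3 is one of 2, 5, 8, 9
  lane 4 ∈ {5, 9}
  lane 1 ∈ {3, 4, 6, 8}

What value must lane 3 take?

The 8 variables together cover exactly {2, 3, 4, 5, 6, 7, 8, 9} — 8 values for 8 variables — and 3 appears only in lane 1's list, so lane 1 = 3.
The 7 still-open variables together cover exactly {2, 4, 5, 6, 7, 8, 9} — 7 values for 7 variables — and 4 appears only in lane 2's list, so lane 2 = 4.
Among the 6 still-open variables, 6 fits only lane 6 (and all 6 values in {2, 5, 6, 7, 8, 9} must be used), so lane 6 = 6.
The 5 still-open variables together cover exactly {2, 5, 7, 8, 9} — 5 values for 5 variables — and 8 appears only in lane 3's list, so lane 3 = 8.

8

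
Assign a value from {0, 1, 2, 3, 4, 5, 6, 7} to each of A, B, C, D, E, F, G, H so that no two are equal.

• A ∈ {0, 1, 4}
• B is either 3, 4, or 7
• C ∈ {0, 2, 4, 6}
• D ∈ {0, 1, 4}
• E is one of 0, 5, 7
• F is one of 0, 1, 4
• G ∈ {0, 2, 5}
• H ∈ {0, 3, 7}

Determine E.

The 8 variables draw from only 8 values {0, 1, 2, 3, 4, 5, 6, 7}, so each is used; only C can be 6, hence C = 6.
The 7 still-open variables draw from only 7 values {0, 1, 2, 3, 4, 5, 7}, so each is used; only G can be 2, hence G = 2.
The 6 still-open variables draw from only 6 values {0, 1, 3, 4, 5, 7}, so each is used; only E can be 5, hence E = 5.

5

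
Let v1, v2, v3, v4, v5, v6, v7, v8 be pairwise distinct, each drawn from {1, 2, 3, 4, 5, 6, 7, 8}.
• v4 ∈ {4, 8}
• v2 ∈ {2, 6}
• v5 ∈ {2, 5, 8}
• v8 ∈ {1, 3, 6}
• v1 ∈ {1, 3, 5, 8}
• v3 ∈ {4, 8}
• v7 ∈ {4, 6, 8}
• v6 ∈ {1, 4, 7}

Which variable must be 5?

The 8 variables draw from only 8 values {1, 2, 3, 4, 5, 6, 7, 8}, so each is used; only v6 can be 7, hence v6 = 7.
v3 and v4 between them cover only {4, 8} — a naked pair. Remove those values from v1, v5, v7.
v7 must be 6 (only option left). So v2, v8 can't be 6.
v2 has just one choice, so v2 = 2. Eliminate 2 elsewhere: v5.

v5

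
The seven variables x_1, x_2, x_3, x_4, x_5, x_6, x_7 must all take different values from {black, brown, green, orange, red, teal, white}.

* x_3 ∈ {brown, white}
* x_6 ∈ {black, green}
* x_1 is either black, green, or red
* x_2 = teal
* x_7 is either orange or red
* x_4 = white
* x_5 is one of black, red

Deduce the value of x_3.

x_2's domain is down to {teal}, so x_2 = teal.
That leaves x_4 = white. Strike white from x_3.
So x_3 = brown.

brown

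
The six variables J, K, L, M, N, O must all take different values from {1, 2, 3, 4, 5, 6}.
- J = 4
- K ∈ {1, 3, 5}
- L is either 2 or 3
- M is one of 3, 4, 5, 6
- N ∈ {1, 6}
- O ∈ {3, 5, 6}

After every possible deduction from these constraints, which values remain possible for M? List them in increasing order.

J's domain is down to {4}, so J = 4. Eliminate 4 elsewhere: M.
The 5 still-open variables draw from only 5 values {1, 2, 3, 5, 6}, so each is used; only L can be 2, hence L = 2.
No further eliminations apply; M can still be any of 3, 5, 6.

3, 5, 6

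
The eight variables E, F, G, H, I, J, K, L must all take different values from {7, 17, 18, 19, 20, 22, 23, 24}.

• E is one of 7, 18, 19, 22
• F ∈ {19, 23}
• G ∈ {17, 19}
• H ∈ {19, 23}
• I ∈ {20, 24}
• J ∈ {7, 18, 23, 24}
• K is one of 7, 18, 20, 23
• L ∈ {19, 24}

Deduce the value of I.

Among the 8 variables, 17 fits only G (and all 8 values in {7, 17, 18, 19, 20, 22, 23, 24} must be used), so G = 17.
The 7 still-open variables together cover exactly {7, 18, 19, 20, 22, 23, 24} — 7 values for 7 variables — and 22 appears only in E's list, so E = 22.
F and H share exactly the 2 values {19, 23}; by pigeonhole those values go to them, so strike 19, 23 from J, K, L.
That leaves L = 24. Eliminate 24 elsewhere: I, J.
So I = 20.

20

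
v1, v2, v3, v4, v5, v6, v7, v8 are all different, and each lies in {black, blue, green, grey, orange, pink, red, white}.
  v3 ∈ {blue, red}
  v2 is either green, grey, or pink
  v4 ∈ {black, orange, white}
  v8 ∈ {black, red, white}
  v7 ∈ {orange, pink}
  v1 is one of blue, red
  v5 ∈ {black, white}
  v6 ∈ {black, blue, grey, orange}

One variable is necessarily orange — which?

The 8 variables draw from only 8 values {black, blue, green, grey, orange, pink, red, white}, so each is used; only v2 can be green, hence v2 = green.
The 7 still-open variables together cover exactly {black, blue, grey, orange, pink, red, white} — 7 values for 7 variables — and grey appears only in v6's list, so v6 = grey.
The 6 still-open variables together cover exactly {black, blue, orange, pink, red, white} — 6 values for 6 variables — and pink appears only in v7's list, so v7 = pink.
The 5 still-open variables draw from only 5 values {black, blue, orange, red, white}, so each is used; only v4 can be orange, hence v4 = orange.

v4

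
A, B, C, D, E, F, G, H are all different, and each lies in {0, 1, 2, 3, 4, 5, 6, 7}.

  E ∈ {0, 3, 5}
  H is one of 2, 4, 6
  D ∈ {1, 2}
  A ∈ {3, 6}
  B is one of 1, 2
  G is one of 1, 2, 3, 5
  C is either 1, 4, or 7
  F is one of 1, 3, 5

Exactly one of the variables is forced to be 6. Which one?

A

The 8 variables draw from only 8 values {0, 1, 2, 3, 4, 5, 6, 7}, so each is used; only E can be 0, hence E = 0.
Among the 7 still-open variables, 7 fits only C (and all 7 values in {1, 2, 3, 4, 5, 6, 7} must be used), so C = 7.
Among the 6 still-open variables, 4 fits only H (and all 6 values in {1, 2, 3, 4, 5, 6} must be used), so H = 4.
The 5 still-open variables together cover exactly {1, 2, 3, 5, 6} — 5 values for 5 variables — and 6 appears only in A's list, so A = 6.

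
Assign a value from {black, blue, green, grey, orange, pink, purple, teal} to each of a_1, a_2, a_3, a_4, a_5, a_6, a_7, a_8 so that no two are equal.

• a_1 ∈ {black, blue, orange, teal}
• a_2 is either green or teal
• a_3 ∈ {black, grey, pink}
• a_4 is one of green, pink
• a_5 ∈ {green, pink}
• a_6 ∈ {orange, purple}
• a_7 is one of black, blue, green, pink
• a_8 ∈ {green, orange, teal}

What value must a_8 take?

The 8 variables draw from only 8 values {black, blue, green, grey, orange, pink, purple, teal}, so each is used; only a_3 can be grey, hence a_3 = grey.
Among the 7 still-open variables, purple fits only a_6 (and all 7 values in {black, blue, green, orange, pink, purple, teal} must be used), so a_6 = purple.
The 2 variables a_4 and a_5 are confined to {green, pink}, which locks those values in; drop them from a_2, a_7, a_8.
a_2 must be teal (only option left). So a_1, a_8 can't be teal.
So a_8 = orange.

orange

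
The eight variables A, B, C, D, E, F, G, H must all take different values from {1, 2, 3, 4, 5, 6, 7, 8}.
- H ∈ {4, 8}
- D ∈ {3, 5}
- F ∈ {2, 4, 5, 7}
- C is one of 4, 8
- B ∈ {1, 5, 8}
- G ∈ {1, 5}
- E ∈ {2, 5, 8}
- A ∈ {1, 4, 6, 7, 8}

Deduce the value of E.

2

The 8 variables together cover exactly {1, 2, 3, 4, 5, 6, 7, 8} — 8 values for 8 variables — and 3 appears only in D's list, so D = 3.
Among the 7 still-open variables, 6 fits only A (and all 7 values in {1, 2, 4, 5, 6, 7, 8} must be used), so A = 6.
The 6 still-open variables draw from only 6 values {1, 2, 4, 5, 7, 8}, so each is used; only F can be 7, hence F = 7.
The 5 still-open variables together cover exactly {1, 2, 4, 5, 8} — 5 values for 5 variables — and 2 appears only in E's list, so E = 2.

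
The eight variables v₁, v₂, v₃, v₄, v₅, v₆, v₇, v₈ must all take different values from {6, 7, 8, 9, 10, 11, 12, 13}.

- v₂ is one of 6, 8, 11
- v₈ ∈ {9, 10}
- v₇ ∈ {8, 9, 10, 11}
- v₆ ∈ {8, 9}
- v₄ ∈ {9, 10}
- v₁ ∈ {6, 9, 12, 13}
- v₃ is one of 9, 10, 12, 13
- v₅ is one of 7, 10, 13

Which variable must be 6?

v₂

Among the 8 variables, 7 fits only v₅ (and all 8 values in {6, 7, 8, 9, 10, 11, 12, 13} must be used), so v₅ = 7.
The 2 variables v₄ and v₈ are confined to {9, 10}, which locks those values in; drop them from v₁, v₃, v₆, v₇.
v₆'s domain is down to {8}, so v₆ = 8. Remove 8 from v₂, v₇.
v₇ has just one choice, so v₇ = 11. Strike 11 from v₂.
So 6 goes to v₂.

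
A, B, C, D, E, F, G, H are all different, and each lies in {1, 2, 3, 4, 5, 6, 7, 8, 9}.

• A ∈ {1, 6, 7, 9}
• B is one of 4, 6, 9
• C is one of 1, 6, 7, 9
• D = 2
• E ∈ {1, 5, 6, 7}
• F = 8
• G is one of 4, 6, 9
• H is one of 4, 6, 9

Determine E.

5

D must be 2 (only option left).
F has just one choice, so F = 8.
The 6 still-open variables together cover exactly {1, 4, 5, 6, 7, 9} — 6 values for 6 variables — and 5 appears only in E's list, so E = 5.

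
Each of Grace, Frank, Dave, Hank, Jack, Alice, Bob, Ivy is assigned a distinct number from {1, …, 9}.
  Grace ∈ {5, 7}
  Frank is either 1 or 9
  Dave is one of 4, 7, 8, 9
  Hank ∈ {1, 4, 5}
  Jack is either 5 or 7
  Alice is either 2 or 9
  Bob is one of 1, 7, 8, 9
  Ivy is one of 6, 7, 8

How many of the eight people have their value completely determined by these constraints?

The 8 variables draw from only 8 values {1, 2, 4, 5, 6, 7, 8, 9}, so each is used; only Alice can be 2, hence Alice = 2.
The 7 still-open variables draw from only 7 values {1, 4, 5, 6, 7, 8, 9}, so each is used; only Ivy can be 6, hence Ivy = 6.
Grace and Jack share exactly the 2 values {5, 7}; by pigeonhole those values go to them, so strike 5, 7 from Dave, Hank, Bob.
Determined: Alice=2, Ivy=6. The other people each still have more than one consistent value. That makes 2.

2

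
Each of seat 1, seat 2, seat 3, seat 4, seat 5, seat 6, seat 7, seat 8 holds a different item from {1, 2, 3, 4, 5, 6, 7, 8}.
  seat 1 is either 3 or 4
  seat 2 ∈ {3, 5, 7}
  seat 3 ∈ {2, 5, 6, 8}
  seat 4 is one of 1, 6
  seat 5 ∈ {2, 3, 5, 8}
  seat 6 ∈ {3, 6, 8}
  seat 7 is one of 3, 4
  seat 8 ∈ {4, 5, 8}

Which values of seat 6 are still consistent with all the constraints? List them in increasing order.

The 8 variables draw from only 8 values {1, 2, 3, 4, 5, 6, 7, 8}, so each is used; only seat 4 can be 1, hence seat 4 = 1.
The 7 still-open variables draw from only 7 values {2, 3, 4, 5, 6, 7, 8}, so each is used; only seat 2 can be 7, hence seat 2 = 7.
The 2 variables seat 1 and seat 7 are confined to {3, 4}, which locks those values in; drop them from seat 5, seat 6, seat 8.
No further eliminations apply; seat 6 can still be any of 6, 8.

6, 8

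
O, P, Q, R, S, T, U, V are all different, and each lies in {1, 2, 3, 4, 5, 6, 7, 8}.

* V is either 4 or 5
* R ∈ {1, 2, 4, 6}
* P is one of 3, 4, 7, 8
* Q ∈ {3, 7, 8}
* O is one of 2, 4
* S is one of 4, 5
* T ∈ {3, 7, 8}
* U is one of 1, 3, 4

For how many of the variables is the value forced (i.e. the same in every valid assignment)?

The 8 variables together cover exactly {1, 2, 3, 4, 5, 6, 7, 8} — 8 values for 8 variables — and 6 appears only in R's list, so R = 6.
The 7 still-open variables together cover exactly {1, 2, 3, 4, 5, 7, 8} — 7 values for 7 variables — and 1 appears only in U's list, so U = 1.
Among the 6 still-open variables, 2 fits only O (and all 6 values in {2, 3, 4, 5, 7, 8} must be used), so O = 2.
S and V share exactly the 2 values {4, 5}; by pigeonhole those values go to them, so strike 4, 5 from P.
Determined: O=2, R=6, U=1. The other variables each still have more than one consistent value. That makes 3.

3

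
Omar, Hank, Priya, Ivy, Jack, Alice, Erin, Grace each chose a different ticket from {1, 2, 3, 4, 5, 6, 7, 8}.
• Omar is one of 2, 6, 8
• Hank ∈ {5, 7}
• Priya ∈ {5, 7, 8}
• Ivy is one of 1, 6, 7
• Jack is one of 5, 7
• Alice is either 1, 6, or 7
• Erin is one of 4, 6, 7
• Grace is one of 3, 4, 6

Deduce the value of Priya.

8

Among the 8 variables, 2 fits only Omar (and all 8 values in {1, 2, 3, 4, 5, 6, 7, 8} must be used), so Omar = 2.
Among the 7 still-open variables, 3 fits only Grace (and all 7 values in {1, 3, 4, 5, 6, 7, 8} must be used), so Grace = 3.
Among the 6 still-open variables, 4 fits only Erin (and all 6 values in {1, 4, 5, 6, 7, 8} must be used), so Erin = 4.
Among the 5 still-open variables, 8 fits only Priya (and all 5 values in {1, 5, 6, 7, 8} must be used), so Priya = 8.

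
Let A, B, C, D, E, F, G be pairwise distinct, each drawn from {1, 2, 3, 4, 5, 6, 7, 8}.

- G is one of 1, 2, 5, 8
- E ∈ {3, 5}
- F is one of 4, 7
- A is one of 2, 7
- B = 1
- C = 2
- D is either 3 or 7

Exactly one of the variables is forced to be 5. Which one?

B must be 1 (only option left). Strike 1 from G.
That leaves C = 2. Remove 2 from A, G.
A has just one choice, so A = 7. Eliminate 7 elsewhere: D, F.
D must be 3 (only option left). Remove 3 from E.
So 5 goes to E.

E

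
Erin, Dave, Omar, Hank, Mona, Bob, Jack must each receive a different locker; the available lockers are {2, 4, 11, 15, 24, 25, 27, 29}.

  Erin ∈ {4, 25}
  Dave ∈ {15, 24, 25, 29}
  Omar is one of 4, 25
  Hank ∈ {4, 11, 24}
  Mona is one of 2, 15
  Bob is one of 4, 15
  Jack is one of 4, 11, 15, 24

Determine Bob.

15

The 7 variables draw from only 7 values {2, 4, 11, 15, 24, 25, 29}, so each is used; only Mona can be 2, hence Mona = 2.
The 6 still-open variables together cover exactly {4, 11, 15, 24, 25, 29} — 6 values for 6 variables — and 29 appears only in Dave's list, so Dave = 29.
Erin and Omar between them cover only {4, 25} — a naked pair. Remove those values from Hank, Bob, Jack.
So Bob = 15.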